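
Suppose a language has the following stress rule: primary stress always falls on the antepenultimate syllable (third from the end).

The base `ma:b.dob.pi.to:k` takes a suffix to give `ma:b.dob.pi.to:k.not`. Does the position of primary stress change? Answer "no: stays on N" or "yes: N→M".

yes: 2→3

Base `ma:b.dob.pi.to:k` (4 syllables):
  The word has 4 syllables; the antepenultimate syllable (third from the end) is syllable 2 (dob).
  → primary stress on syllable 2.
Suffixed `ma:b.dob.pi.to:k.not` (5 syllables):
  The word has 5 syllables; the antepenultimate syllable (third from the end) is syllable 3 (pi).
  → primary stress on syllable 3.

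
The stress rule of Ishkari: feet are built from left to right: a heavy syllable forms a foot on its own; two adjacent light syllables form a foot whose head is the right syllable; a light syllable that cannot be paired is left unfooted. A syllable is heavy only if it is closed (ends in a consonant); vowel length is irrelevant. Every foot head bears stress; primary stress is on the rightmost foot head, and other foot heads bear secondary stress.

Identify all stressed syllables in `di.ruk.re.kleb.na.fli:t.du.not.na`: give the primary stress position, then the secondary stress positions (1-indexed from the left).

primary 8, secondary 2, 4, 6

Weights: 1 di L, 2 ruk H, 3 re L, 4 kleb H, 5 na L, 6 fli:t H, 7 du L, 8 not H, 9 na L.
Parse left to right (heavy = foot alone; LL = one foot; stranded L unfooted): di (ˈruk) re (ˈkleb) na (ˈfli:t) du (ˈnot) na.
Foot heads: 2, 4, 6, 8.
Primary stress on the rightmost head = syllable 8.
Secondary stress on 2, 4, 6: di.ˌruk.re.ˌkleb.na.ˌfli:t.du.ˈnot.na.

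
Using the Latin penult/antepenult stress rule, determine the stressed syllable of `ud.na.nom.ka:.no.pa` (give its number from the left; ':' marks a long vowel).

Classical Latin: stress the penult if heavy (long vowel or closed), else the antepenult.
Weights: 4 ka: H, 5 no L, 6 pa L.
The penult (syllable 5, no) is light, so stress falls on the antepenult (syllable 4, ka:).
Stress on syllable 4: ud.na.nom.ˈka:.no.pa.

4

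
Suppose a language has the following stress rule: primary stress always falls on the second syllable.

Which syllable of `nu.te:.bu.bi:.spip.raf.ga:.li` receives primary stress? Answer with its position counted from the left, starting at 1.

2

The word has 8 syllables; the second syllable is syllable 2 (te:).
Primary stress: syllable 2 → nu.ˈte:.bu.bi:.spip.raf.ga:.li.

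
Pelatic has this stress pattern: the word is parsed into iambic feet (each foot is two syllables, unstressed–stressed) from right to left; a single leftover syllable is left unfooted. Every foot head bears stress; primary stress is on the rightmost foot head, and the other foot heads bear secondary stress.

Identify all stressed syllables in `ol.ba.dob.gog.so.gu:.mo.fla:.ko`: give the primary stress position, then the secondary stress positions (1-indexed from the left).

Parse right to left into iambic (σˈσ) feet: ol (ba.ˈdob) (gog.ˈso) (gu:.ˈmo) (fla:.ˈko). Syllable 1 is left unfooted.
Foot heads (stressed positions): 3, 5, 7, 9.
End Rule Rightmost: primary stress on the rightmost head = syllable 9.
Secondary stress on 3, 5, 7: ol.ba.ˌdob.gog.ˌso.gu:.ˌmo.fla:.ˈko.

primary 9, secondary 3, 5, 7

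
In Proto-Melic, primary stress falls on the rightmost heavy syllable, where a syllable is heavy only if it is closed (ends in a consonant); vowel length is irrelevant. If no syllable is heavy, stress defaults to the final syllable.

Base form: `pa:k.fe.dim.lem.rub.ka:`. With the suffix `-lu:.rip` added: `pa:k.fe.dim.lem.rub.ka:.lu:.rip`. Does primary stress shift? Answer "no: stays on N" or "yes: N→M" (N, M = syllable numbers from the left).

yes: 5→8

Base `pa:k.fe.dim.lem.rub.ka:` (6 syllables):
  Weights: 1 pa:k H, 2 fe L, 3 dim H, 4 lem H, 5 rub H, 6 ka: L.
  Heavy syllables in the domain: 1, 3, 4, 5. The rightmost is syllable 5 (rub).
  → primary stress on syllable 5.
Suffixed `pa:k.fe.dim.lem.rub.ka:.lu:.rip` (8 syllables):
  Weights: 1 pa:k H, 2 fe L, 3 dim H, 4 lem H, 5 rub H, 6 ka: L, 7 lu: L, 8 rip H.
  Heavy syllables in the domain: 1, 3, 4, 5, 8. The rightmost is syllable 8 (rip).
  → primary stress on syllable 8.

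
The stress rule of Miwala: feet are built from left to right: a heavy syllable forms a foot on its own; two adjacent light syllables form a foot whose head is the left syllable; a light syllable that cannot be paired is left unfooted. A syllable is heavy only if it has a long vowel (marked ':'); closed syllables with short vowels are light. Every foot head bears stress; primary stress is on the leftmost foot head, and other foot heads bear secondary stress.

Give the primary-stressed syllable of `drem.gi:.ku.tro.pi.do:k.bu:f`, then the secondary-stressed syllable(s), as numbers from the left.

Weights: 1 drem L, 2 gi: H, 3 ku L, 4 tro L, 5 pi L, 6 do:k H, 7 bu:f H.
Parse left to right (heavy = foot alone; LL = one foot; stranded L unfooted): drem (ˈgi:) (ˈku.tro) pi (ˈdo:k) (ˈbu:f).
Foot heads: 2, 3, 6, 7.
Primary stress on the leftmost head = syllable 2.
Secondary stress on 3, 6, 7: drem.ˈgi:.ˌku.tro.pi.ˌdo:k.ˌbu:f.

primary 2, secondary 3, 6, 7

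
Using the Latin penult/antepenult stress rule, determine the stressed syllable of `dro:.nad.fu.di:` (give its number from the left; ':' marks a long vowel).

Classical Latin: stress the penult if heavy (long vowel or closed), else the antepenult.
Weights: 2 nad H, 3 fu L, 4 di: H.
The penult (syllable 3, fu) is light, so stress falls on the antepenult (syllable 2, nad).
Stress on syllable 2: dro:.ˈnad.fu.di:.

2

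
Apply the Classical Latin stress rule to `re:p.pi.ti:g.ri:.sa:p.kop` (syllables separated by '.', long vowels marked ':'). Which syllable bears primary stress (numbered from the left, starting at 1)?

5

Classical Latin: stress the penult if heavy (long vowel or closed), else the antepenult.
Weights: 4 ri: H, 5 sa:p H, 6 kop H.
The penult (syllable 5, sa:p) is heavy, so it takes stress.
Stress on syllable 5: re:p.pi.ti:g.ri:.ˈsa:p.kop.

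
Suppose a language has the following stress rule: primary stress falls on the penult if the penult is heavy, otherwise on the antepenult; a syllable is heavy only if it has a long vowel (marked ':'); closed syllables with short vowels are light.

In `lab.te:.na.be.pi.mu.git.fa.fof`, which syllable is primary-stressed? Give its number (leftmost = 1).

7

Weights: 7 git L, 8 fa L, 9 fof L.
The penult (syllable 8, fa) is light, so stress falls on the antepenult (syllable 7, git).
Primary stress: syllable 7 → lab.te:.na.be.pi.mu.ˈgit.fa.fof.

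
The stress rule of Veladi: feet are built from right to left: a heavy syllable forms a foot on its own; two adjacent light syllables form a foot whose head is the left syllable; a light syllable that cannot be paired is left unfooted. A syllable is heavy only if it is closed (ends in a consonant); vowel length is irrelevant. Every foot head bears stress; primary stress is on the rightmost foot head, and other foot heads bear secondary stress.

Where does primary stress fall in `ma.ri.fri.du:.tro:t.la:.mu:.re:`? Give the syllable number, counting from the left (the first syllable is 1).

7

Weights: 1 ma L, 2 ri L, 3 fri L, 4 du: L, 5 tro:t H, 6 la: L, 7 mu: L, 8 re: L.
Parse right to left (heavy = foot alone; LL = one foot; stranded L unfooted): (ˈma.ri) (ˈfri.du:) (ˈtro:t) la: (ˈmu:.re:).
Foot heads: 1, 3, 5, 7.
Primary stress on the rightmost head = syllable 7.
Primary stress: syllable 7 → ma.ri.fri.du:.tro:t.la:.ˈmu:.re:.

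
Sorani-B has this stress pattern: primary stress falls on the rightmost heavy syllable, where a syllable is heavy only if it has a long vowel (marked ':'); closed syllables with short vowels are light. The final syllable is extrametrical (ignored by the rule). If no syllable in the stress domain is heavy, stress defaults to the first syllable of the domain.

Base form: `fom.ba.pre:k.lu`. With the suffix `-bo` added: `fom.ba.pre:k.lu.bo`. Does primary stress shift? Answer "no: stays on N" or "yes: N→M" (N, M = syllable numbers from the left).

Base `fom.ba.pre:k.lu` (4 syllables):
  The final syllable (4, lu) is extrametrical; the stress domain is syllables 1–3.
  Weights: 1 fom L, 2 ba L, 3 pre:k H.
  Heavy syllables in the domain: 3. The rightmost is syllable 3 (pre:k).
  → primary stress on syllable 3.
Suffixed `fom.ba.pre:k.lu.bo` (5 syllables):
  The final syllable (5, bo) is extrametrical; the stress domain is syllables 1–4.
  Weights: 1 fom L, 2 ba L, 3 pre:k H, 4 lu L.
  Heavy syllables in the domain: 3. The rightmost is syllable 3 (pre:k).
  → primary stress on syllable 3.

no: stays on 3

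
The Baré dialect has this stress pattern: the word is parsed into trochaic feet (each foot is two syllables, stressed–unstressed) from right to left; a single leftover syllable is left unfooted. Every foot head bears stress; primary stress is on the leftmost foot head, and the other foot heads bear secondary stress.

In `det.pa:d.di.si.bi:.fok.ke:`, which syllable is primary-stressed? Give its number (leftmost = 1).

Parse right to left into trochaic (ˈσσ) feet: det (ˈpa:d.di) (ˈsi.bi:) (ˈfok.ke:). Syllable 1 is left unfooted.
Foot heads (stressed positions): 2, 4, 6.
End Rule Leftmost: primary stress on the leftmost head = syllable 2.
Primary stress: syllable 2 → det.ˈpa:d.di.si.bi:.fok.ke:.

2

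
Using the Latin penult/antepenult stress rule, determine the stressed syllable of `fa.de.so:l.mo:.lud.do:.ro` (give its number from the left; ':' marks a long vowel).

Classical Latin: stress the penult if heavy (long vowel or closed), else the antepenult.
Weights: 5 lud H, 6 do: H, 7 ro L.
The penult (syllable 6, do:) is heavy, so it takes stress.
Stress on syllable 6: fa.de.so:l.mo:.lud.ˈdo:.ro.

6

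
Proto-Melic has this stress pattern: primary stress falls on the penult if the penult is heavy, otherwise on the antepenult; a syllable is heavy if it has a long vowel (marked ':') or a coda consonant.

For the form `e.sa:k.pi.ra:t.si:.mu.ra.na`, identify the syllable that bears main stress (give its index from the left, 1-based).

6

Weights: 6 mu L, 7 ra L, 8 na L.
The penult (syllable 7, ra) is light, so stress falls on the antepenult (syllable 6, mu).
Primary stress: syllable 6 → e.sa:k.pi.ra:t.si:.ˈmu.ra.na.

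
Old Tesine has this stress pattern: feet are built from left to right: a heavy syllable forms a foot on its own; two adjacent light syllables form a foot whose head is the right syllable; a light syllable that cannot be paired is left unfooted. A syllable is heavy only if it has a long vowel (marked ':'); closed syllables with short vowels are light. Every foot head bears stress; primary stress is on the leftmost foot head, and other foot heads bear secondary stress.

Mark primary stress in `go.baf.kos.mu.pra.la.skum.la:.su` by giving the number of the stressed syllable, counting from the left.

Weights: 1 go L, 2 baf L, 3 kos L, 4 mu L, 5 pra L, 6 la L, 7 skum L, 8 la: H, 9 su L.
Parse left to right (heavy = foot alone; LL = one foot; stranded L unfooted): (go.ˈbaf) (kos.ˈmu) (pra.ˈla) skum (ˈla:) su.
Foot heads: 2, 4, 6, 8.
Primary stress on the leftmost head = syllable 2.
Primary stress: syllable 2 → go.ˈbaf.kos.mu.pra.la.skum.la:.su.

2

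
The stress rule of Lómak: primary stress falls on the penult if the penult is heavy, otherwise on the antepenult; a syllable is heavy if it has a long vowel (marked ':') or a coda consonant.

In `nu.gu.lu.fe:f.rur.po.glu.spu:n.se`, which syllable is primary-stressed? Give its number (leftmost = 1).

Weights: 7 glu L, 8 spu:n H, 9 se L.
The penult (syllable 8, spu:n) is heavy, so it takes stress.
Primary stress: syllable 8 → nu.gu.lu.fe:f.rur.po.glu.ˈspu:n.se.

8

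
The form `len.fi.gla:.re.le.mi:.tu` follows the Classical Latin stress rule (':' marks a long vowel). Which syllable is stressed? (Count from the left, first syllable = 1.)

Classical Latin: stress the penult if heavy (long vowel or closed), else the antepenult.
Weights: 5 le L, 6 mi: H, 7 tu L.
The penult (syllable 6, mi:) is heavy, so it takes stress.
Stress on syllable 6: len.fi.gla:.re.le.ˈmi:.tu.

6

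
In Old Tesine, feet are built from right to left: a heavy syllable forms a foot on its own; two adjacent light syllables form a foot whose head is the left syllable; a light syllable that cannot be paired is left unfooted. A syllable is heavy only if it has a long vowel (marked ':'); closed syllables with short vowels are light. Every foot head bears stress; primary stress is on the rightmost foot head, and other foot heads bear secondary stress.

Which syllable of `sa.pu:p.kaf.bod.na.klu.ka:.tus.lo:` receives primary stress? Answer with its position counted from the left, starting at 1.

Weights: 1 sa L, 2 pu:p H, 3 kaf L, 4 bod L, 5 na L, 6 klu L, 7 ka: H, 8 tus L, 9 lo: H.
Parse right to left (heavy = foot alone; LL = one foot; stranded L unfooted): sa (ˈpu:p) (ˈkaf.bod) (ˈna.klu) (ˈka:) tus (ˈlo:).
Foot heads: 2, 3, 5, 7, 9.
Primary stress on the rightmost head = syllable 9.
Primary stress: syllable 9 → sa.pu:p.kaf.bod.na.klu.ka:.tus.ˈlo:.

9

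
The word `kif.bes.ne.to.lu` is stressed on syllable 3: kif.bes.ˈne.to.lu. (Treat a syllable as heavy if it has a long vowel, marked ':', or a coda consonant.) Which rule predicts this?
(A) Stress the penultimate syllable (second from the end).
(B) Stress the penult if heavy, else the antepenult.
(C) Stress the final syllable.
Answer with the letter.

Rule A → syllable 4 (observed: 3).
Rule B → syllable 3 ✓.
Rule C → syllable 5 (observed: 3).

B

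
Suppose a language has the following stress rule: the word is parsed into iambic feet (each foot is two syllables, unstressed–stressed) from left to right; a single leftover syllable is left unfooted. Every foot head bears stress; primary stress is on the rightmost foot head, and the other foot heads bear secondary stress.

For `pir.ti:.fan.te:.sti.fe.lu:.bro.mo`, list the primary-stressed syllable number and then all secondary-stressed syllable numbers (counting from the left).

primary 8, secondary 2, 4, 6

Parse left to right into iambic (σˈσ) feet: (pir.ˈti:) (fan.ˈte:) (sti.ˈfe) (lu:.ˈbro) mo. Syllable 9 is left unfooted.
Foot heads (stressed positions): 2, 4, 6, 8.
End Rule Rightmost: primary stress on the rightmost head = syllable 8.
Secondary stress on 2, 4, 6: pir.ˌti:.fan.ˌte:.sti.ˌfe.lu:.ˈbro.mo.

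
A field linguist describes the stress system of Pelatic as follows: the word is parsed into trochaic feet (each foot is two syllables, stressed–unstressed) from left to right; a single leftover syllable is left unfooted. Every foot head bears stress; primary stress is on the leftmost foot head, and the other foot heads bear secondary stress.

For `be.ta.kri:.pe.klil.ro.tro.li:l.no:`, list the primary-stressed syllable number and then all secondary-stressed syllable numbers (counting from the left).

Parse left to right into trochaic (ˈσσ) feet: (ˈbe.ta) (ˈkri:.pe) (ˈklil.ro) (ˈtro.li:l) no:. Syllable 9 is left unfooted.
Foot heads (stressed positions): 1, 3, 5, 7.
End Rule Leftmost: primary stress on the leftmost head = syllable 1.
Secondary stress on 3, 5, 7: ˈbe.ta.ˌkri:.pe.ˌklil.ro.ˌtro.li:l.no:.

primary 1, secondary 3, 5, 7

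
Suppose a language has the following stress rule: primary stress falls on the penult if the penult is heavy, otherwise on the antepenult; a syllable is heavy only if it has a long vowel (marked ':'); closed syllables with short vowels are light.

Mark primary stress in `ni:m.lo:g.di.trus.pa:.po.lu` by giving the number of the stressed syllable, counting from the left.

Weights: 5 pa: H, 6 po L, 7 lu L.
The penult (syllable 6, po) is light, so stress falls on the antepenult (syllable 5, pa:).
Primary stress: syllable 5 → ni:m.lo:g.di.trus.ˈpa:.po.lu.

5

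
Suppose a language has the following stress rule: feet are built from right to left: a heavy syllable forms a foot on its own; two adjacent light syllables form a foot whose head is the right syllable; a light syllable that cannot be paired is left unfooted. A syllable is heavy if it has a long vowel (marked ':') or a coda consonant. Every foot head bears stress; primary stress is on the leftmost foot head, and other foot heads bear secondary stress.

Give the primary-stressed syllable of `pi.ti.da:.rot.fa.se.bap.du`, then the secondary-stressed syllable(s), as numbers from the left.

primary 2, secondary 3, 4, 6, 7

Weights: 1 pi L, 2 ti L, 3 da: H, 4 rot H, 5 fa L, 6 se L, 7 bap H, 8 du L.
Parse right to left (heavy = foot alone; LL = one foot; stranded L unfooted): (pi.ˈti) (ˈda:) (ˈrot) (fa.ˈse) (ˈbap) du.
Foot heads: 2, 3, 4, 6, 7.
Primary stress on the leftmost head = syllable 2.
Secondary stress on 3, 4, 6, 7: pi.ˈti.ˌda:.ˌrot.fa.ˌse.ˌbap.du.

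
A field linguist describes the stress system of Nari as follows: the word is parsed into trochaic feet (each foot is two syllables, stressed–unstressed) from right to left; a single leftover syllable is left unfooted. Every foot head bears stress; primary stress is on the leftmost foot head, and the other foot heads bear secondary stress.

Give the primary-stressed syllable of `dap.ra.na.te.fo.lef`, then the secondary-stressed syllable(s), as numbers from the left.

primary 1, secondary 3, 5

Parse right to left into trochaic (ˈσσ) feet: (ˈdap.ra) (ˈna.te) (ˈfo.lef).
Foot heads (stressed positions): 1, 3, 5.
End Rule Leftmost: primary stress on the leftmost head = syllable 1.
Secondary stress on 3, 5: ˈdap.ra.ˌna.te.ˌfo.lef.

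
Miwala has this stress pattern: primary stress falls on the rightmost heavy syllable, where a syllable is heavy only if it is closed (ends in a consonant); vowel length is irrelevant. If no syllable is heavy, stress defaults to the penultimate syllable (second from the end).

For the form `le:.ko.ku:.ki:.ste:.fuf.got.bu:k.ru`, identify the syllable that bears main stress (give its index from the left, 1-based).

Weights: 1 le: L, 2 ko L, 3 ku: L, 4 ki: L, 5 ste: L, 6 fuf H, 7 got H, 8 bu:k H, 9 ru L.
Heavy syllables in the domain: 6, 7, 8. The rightmost is syllable 8 (bu:k).
Primary stress: syllable 8 → le:.ko.ku:.ki:.ste:.fuf.got.ˈbu:k.ru.

8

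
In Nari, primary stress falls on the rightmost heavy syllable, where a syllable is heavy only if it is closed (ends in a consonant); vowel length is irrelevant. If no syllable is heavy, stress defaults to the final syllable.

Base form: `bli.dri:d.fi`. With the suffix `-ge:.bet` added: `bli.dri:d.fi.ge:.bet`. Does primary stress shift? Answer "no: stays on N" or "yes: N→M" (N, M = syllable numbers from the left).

yes: 2→5

Base `bli.dri:d.fi` (3 syllables):
  Weights: 1 bli L, 2 dri:d H, 3 fi L.
  Heavy syllables in the domain: 2. The rightmost is syllable 2 (dri:d).
  → primary stress on syllable 2.
Suffixed `bli.dri:d.fi.ge:.bet` (5 syllables):
  Weights: 1 bli L, 2 dri:d H, 3 fi L, 4 ge: L, 5 bet H.
  Heavy syllables in the domain: 2, 5. The rightmost is syllable 5 (bet).
  → primary stress on syllable 5.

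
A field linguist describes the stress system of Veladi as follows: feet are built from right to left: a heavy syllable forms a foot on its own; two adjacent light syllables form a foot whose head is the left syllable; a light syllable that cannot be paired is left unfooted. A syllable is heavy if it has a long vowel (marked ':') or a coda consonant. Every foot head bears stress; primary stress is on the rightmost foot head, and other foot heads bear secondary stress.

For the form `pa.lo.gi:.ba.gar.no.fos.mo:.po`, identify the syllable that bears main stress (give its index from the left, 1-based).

8

Weights: 1 pa L, 2 lo L, 3 gi: H, 4 ba L, 5 gar H, 6 no L, 7 fos H, 8 mo: H, 9 po L.
Parse right to left (heavy = foot alone; LL = one foot; stranded L unfooted): (ˈpa.lo) (ˈgi:) ba (ˈgar) no (ˈfos) (ˈmo:) po.
Foot heads: 1, 3, 5, 7, 8.
Primary stress on the rightmost head = syllable 8.
Primary stress: syllable 8 → pa.lo.gi:.ba.gar.no.fos.ˈmo:.po.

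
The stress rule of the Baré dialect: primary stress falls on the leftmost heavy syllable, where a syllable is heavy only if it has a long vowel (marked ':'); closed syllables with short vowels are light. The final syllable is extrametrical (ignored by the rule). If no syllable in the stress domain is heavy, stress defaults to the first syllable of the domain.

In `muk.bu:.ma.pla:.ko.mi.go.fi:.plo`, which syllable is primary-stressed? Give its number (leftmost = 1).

The final syllable (9, plo) is extrametrical; the stress domain is syllables 1–8.
Weights: 1 muk L, 2 bu: H, 3 ma L, 4 pla: H, 5 ko L, 6 mi L, 7 go L, 8 fi: H.
Heavy syllables in the domain: 2, 4, 8. The leftmost is syllable 2 (bu:).
Primary stress: syllable 2 → muk.ˈbu:.ma.pla:.ko.mi.go.fi:.plo.

2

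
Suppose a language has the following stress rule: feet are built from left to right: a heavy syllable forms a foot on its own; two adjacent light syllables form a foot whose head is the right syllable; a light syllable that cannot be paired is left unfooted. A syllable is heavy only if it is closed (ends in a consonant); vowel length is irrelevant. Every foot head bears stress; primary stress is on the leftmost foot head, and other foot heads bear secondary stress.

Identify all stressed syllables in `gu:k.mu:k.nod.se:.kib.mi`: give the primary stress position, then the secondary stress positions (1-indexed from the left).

primary 1, secondary 2, 3, 5

Weights: 1 gu:k H, 2 mu:k H, 3 nod H, 4 se: L, 5 kib H, 6 mi L.
Parse left to right (heavy = foot alone; LL = one foot; stranded L unfooted): (ˈgu:k) (ˈmu:k) (ˈnod) se: (ˈkib) mi.
Foot heads: 1, 2, 3, 5.
Primary stress on the leftmost head = syllable 1.
Secondary stress on 2, 3, 5: ˈgu:k.ˌmu:k.ˌnod.se:.ˌkib.mi.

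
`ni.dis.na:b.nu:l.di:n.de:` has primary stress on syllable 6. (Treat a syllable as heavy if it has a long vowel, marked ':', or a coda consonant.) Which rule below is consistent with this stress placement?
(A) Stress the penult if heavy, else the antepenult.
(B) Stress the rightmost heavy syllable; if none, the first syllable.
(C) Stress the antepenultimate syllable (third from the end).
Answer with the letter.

B

Rule A → syllable 5 (observed: 6).
Rule B → syllable 6 ✓.
Rule C → syllable 4 (observed: 6).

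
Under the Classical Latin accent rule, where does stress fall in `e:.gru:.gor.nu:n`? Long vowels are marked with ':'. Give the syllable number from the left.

3

Classical Latin: stress the penult if heavy (long vowel or closed), else the antepenult.
Weights: 2 gru: H, 3 gor H, 4 nu:n H.
The penult (syllable 3, gor) is heavy, so it takes stress.
Stress on syllable 3: e:.gru:.ˈgor.nu:n.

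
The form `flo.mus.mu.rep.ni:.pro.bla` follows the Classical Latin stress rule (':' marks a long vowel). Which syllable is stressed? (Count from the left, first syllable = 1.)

Classical Latin: stress the penult if heavy (long vowel or closed), else the antepenult.
Weights: 5 ni: H, 6 pro L, 7 bla L.
The penult (syllable 6, pro) is light, so stress falls on the antepenult (syllable 5, ni:).
Stress on syllable 5: flo.mus.mu.rep.ˈni:.pro.bla.

5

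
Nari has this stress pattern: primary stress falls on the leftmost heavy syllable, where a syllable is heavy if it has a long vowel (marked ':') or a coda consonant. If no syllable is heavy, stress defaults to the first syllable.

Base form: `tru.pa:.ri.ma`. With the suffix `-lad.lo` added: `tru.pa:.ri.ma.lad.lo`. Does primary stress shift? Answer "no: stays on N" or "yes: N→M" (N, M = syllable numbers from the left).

no: stays on 2

Base `tru.pa:.ri.ma` (4 syllables):
  Weights: 1 tru L, 2 pa: H, 3 ri L, 4 ma L.
  Heavy syllables in the domain: 2. The leftmost is syllable 2 (pa:).
  → primary stress on syllable 2.
Suffixed `tru.pa:.ri.ma.lad.lo` (6 syllables):
  Weights: 1 tru L, 2 pa: H, 3 ri L, 4 ma L, 5 lad H, 6 lo L.
  Heavy syllables in the domain: 2, 5. The leftmost is syllable 2 (pa:).
  → primary stress on syllable 2.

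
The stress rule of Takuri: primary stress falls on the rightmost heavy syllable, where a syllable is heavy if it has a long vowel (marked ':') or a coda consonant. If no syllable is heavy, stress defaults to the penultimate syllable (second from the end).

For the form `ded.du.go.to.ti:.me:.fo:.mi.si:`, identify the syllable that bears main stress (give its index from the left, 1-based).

Weights: 1 ded H, 2 du L, 3 go L, 4 to L, 5 ti: H, 6 me: H, 7 fo: H, 8 mi L, 9 si: H.
Heavy syllables in the domain: 1, 5, 6, 7, 9. The rightmost is syllable 9 (si:).
Primary stress: syllable 9 → ded.du.go.to.ti:.me:.fo:.mi.ˈsi:.

9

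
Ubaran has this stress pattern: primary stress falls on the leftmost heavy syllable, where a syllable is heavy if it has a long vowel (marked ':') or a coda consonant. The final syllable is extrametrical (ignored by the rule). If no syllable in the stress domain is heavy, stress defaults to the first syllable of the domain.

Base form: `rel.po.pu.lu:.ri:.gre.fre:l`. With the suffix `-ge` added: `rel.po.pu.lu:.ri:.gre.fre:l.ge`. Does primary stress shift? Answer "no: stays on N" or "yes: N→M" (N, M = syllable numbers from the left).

no: stays on 1

Base `rel.po.pu.lu:.ri:.gre.fre:l` (7 syllables):
  The final syllable (7, fre:l) is extrametrical; the stress domain is syllables 1–6.
  Weights: 1 rel H, 2 po L, 3 pu L, 4 lu: H, 5 ri: H, 6 gre L.
  Heavy syllables in the domain: 1, 4, 5. The leftmost is syllable 1 (rel).
  → primary stress on syllable 1.
Suffixed `rel.po.pu.lu:.ri:.gre.fre:l.ge` (8 syllables):
  The final syllable (8, ge) is extrametrical; the stress domain is syllables 1–7.
  Weights: 1 rel H, 2 po L, 3 pu L, 4 lu: H, 5 ri: H, 6 gre L, 7 fre:l H.
  Heavy syllables in the domain: 1, 4, 5, 7. The leftmost is syllable 1 (rel).
  → primary stress on syllable 1.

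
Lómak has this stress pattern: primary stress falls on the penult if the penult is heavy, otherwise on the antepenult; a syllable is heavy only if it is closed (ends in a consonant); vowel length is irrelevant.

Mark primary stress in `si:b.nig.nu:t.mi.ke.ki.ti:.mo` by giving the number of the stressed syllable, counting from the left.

Weights: 6 ki L, 7 ti: L, 8 mo L.
The penult (syllable 7, ti:) is light, so stress falls on the antepenult (syllable 6, ki).
Primary stress: syllable 6 → si:b.nig.nu:t.mi.ke.ˈki.ti:.mo.

6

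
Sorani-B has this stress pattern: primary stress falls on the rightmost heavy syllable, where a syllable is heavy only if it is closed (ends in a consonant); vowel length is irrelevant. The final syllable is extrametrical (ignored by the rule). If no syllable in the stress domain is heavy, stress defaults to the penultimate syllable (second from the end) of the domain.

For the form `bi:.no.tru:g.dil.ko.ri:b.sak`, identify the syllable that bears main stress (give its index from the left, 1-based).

6

The final syllable (7, sak) is extrametrical; the stress domain is syllables 1–6.
Weights: 1 bi: L, 2 no L, 3 tru:g H, 4 dil H, 5 ko L, 6 ri:b H.
Heavy syllables in the domain: 3, 4, 6. The rightmost is syllable 6 (ri:b).
Primary stress: syllable 6 → bi:.no.tru:g.dil.ko.ˈri:b.sak.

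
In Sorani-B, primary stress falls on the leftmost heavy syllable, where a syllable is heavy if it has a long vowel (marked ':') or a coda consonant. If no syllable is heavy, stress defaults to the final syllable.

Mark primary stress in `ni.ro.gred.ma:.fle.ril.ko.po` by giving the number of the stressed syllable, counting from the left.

Weights: 1 ni L, 2 ro L, 3 gred H, 4 ma: H, 5 fle L, 6 ril H, 7 ko L, 8 po L.
Heavy syllables in the domain: 3, 4, 6. The leftmost is syllable 3 (gred).
Primary stress: syllable 3 → ni.ro.ˈgred.ma:.fle.ril.ko.po.

3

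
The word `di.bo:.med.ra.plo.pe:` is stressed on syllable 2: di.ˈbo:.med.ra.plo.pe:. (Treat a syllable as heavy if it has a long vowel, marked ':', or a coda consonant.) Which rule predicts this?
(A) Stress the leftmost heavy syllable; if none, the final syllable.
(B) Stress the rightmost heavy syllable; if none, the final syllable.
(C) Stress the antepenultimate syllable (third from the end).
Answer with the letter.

Rule A → syllable 2 ✓.
Rule B → syllable 6 (observed: 2).
Rule C → syllable 4 (observed: 2).

A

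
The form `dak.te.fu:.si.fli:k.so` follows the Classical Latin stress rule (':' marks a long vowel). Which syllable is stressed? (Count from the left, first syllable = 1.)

Classical Latin: stress the penult if heavy (long vowel or closed), else the antepenult.
Weights: 4 si L, 5 fli:k H, 6 so L.
The penult (syllable 5, fli:k) is heavy, so it takes stress.
Stress on syllable 5: dak.te.fu:.si.ˈfli:k.so.

5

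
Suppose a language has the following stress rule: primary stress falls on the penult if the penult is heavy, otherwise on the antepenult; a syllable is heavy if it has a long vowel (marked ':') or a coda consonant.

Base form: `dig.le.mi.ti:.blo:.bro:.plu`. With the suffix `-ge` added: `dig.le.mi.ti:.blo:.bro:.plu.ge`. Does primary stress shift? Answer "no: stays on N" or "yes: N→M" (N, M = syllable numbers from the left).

Base `dig.le.mi.ti:.blo:.bro:.plu` (7 syllables):
  Weights: 5 blo: H, 6 bro: H, 7 plu L.
  The penult (syllable 6, bro:) is heavy, so it takes stress.
  → primary stress on syllable 6.
Suffixed `dig.le.mi.ti:.blo:.bro:.plu.ge` (8 syllables):
  Weights: 6 bro: H, 7 plu L, 8 ge L.
  The penult (syllable 7, plu) is light, so stress falls on the antepenult (syllable 6, bro:).
  → primary stress on syllable 6.

no: stays on 6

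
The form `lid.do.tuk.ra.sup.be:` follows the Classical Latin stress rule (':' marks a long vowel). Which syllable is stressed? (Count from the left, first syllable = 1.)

5

Classical Latin: stress the penult if heavy (long vowel or closed), else the antepenult.
Weights: 4 ra L, 5 sup H, 6 be: H.
The penult (syllable 5, sup) is heavy, so it takes stress.
Stress on syllable 5: lid.do.tuk.ra.ˈsup.be:.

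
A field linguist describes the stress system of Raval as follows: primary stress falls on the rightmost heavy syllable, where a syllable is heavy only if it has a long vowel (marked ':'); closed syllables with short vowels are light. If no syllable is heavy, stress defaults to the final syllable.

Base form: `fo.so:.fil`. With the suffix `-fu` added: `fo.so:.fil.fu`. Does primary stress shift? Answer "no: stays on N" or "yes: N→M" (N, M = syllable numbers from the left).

no: stays on 2

Base `fo.so:.fil` (3 syllables):
  Weights: 1 fo L, 2 so: H, 3 fil L.
  Heavy syllables in the domain: 2. The rightmost is syllable 2 (so:).
  → primary stress on syllable 2.
Suffixed `fo.so:.fil.fu` (4 syllables):
  Weights: 1 fo L, 2 so: H, 3 fil L, 4 fu L.
  Heavy syllables in the domain: 2. The rightmost is syllable 2 (so:).
  → primary stress on syllable 2.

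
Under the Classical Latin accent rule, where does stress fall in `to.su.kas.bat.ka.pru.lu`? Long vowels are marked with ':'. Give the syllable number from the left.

Classical Latin: stress the penult if heavy (long vowel or closed), else the antepenult.
Weights: 5 ka L, 6 pru L, 7 lu L.
The penult (syllable 6, pru) is light, so stress falls on the antepenult (syllable 5, ka).
Stress on syllable 5: to.su.kas.bat.ˈka.pru.lu.

5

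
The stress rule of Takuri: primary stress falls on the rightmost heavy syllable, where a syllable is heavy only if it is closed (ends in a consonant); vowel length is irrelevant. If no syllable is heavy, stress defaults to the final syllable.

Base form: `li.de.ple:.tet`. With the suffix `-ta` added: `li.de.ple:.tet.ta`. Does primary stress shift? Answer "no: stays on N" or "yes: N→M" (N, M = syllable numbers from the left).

Base `li.de.ple:.tet` (4 syllables):
  Weights: 1 li L, 2 de L, 3 ple: L, 4 tet H.
  Heavy syllables in the domain: 4. The rightmost is syllable 4 (tet).
  → primary stress on syllable 4.
Suffixed `li.de.ple:.tet.ta` (5 syllables):
  Weights: 1 li L, 2 de L, 3 ple: L, 4 tet H, 5 ta L.
  Heavy syllables in the domain: 4. The rightmost is syllable 4 (tet).
  → primary stress on syllable 4.

no: stays on 4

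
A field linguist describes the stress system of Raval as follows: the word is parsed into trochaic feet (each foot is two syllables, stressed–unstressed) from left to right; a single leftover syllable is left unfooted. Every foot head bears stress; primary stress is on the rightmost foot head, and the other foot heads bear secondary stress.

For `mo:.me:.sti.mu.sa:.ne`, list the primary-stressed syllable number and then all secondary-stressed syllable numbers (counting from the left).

primary 5, secondary 1, 3

Parse left to right into trochaic (ˈσσ) feet: (ˈmo:.me:) (ˈsti.mu) (ˈsa:.ne).
Foot heads (stressed positions): 1, 3, 5.
End Rule Rightmost: primary stress on the rightmost head = syllable 5.
Secondary stress on 1, 3: ˌmo:.me:.ˌsti.mu.ˈsa:.ne.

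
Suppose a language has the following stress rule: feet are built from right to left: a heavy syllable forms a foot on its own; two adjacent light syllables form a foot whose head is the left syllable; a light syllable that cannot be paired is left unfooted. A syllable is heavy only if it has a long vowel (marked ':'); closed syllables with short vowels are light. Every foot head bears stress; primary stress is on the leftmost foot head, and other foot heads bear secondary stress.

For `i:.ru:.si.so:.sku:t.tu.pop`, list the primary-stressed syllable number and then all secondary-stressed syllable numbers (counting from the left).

Weights: 1 i: H, 2 ru: H, 3 si L, 4 so: H, 5 sku:t H, 6 tu L, 7 pop L.
Parse right to left (heavy = foot alone; LL = one foot; stranded L unfooted): (ˈi:) (ˈru:) si (ˈso:) (ˈsku:t) (ˈtu.pop).
Foot heads: 1, 2, 4, 5, 6.
Primary stress on the leftmost head = syllable 1.
Secondary stress on 2, 4, 5, 6: ˈi:.ˌru:.si.ˌso:.ˌsku:t.ˌtu.pop.

primary 1, secondary 2, 4, 5, 6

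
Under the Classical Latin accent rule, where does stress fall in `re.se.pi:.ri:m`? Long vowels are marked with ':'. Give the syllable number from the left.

Classical Latin: stress the penult if heavy (long vowel or closed), else the antepenult.
Weights: 2 se L, 3 pi: H, 4 ri:m H.
The penult (syllable 3, pi:) is heavy, so it takes stress.
Stress on syllable 3: re.se.ˈpi:.ri:m.

3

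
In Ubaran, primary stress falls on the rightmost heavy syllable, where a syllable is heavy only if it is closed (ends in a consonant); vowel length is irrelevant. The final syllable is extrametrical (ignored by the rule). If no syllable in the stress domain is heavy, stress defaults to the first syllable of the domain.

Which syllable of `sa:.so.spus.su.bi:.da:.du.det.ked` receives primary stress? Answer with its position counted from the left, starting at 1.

8

The final syllable (9, ked) is extrametrical; the stress domain is syllables 1–8.
Weights: 1 sa: L, 2 so L, 3 spus H, 4 su L, 5 bi: L, 6 da: L, 7 du L, 8 det H.
Heavy syllables in the domain: 3, 8. The rightmost is syllable 8 (det).
Primary stress: syllable 8 → sa:.so.spus.su.bi:.da:.du.ˈdet.ked.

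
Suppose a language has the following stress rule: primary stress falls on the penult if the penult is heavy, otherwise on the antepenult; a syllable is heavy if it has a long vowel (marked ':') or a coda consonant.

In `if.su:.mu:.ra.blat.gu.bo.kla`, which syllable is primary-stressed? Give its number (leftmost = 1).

Weights: 6 gu L, 7 bo L, 8 kla L.
The penult (syllable 7, bo) is light, so stress falls on the antepenult (syllable 6, gu).
Primary stress: syllable 6 → if.su:.mu:.ra.blat.ˈgu.bo.kla.

6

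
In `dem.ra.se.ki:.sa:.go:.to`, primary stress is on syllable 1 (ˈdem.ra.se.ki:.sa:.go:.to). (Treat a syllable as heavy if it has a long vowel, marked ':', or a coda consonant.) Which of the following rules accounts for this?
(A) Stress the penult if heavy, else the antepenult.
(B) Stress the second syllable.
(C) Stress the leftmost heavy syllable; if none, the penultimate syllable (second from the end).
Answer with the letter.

Rule A → syllable 6 (observed: 1).
Rule B → syllable 2 (observed: 1).
Rule C → syllable 1 ✓.

C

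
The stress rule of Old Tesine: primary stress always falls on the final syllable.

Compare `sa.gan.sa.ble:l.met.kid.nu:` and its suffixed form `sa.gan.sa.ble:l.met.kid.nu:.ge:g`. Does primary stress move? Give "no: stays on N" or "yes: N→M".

Base `sa.gan.sa.ble:l.met.kid.nu:` (7 syllables):
  The word has 7 syllables; the final syllable is syllable 7 (nu:).
  → primary stress on syllable 7.
Suffixed `sa.gan.sa.ble:l.met.kid.nu:.ge:g` (8 syllables):
  The word has 8 syllables; the final syllable is syllable 8 (ge:g).
  → primary stress on syllable 8.

yes: 7→8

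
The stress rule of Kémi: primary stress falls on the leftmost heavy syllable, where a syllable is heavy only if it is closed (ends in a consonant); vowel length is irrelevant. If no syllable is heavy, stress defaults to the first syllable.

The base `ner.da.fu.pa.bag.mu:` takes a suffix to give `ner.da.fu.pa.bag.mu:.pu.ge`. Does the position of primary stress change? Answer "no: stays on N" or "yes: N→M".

no: stays on 1

Base `ner.da.fu.pa.bag.mu:` (6 syllables):
  Weights: 1 ner H, 2 da L, 3 fu L, 4 pa L, 5 bag H, 6 mu: L.
  Heavy syllables in the domain: 1, 5. The leftmost is syllable 1 (ner).
  → primary stress on syllable 1.
Suffixed `ner.da.fu.pa.bag.mu:.pu.ge` (8 syllables):
  Weights: 1 ner H, 2 da L, 3 fu L, 4 pa L, 5 bag H, 6 mu: L, 7 pu L, 8 ge L.
  Heavy syllables in the domain: 1, 5. The leftmost is syllable 1 (ner).
  → primary stress on syllable 1.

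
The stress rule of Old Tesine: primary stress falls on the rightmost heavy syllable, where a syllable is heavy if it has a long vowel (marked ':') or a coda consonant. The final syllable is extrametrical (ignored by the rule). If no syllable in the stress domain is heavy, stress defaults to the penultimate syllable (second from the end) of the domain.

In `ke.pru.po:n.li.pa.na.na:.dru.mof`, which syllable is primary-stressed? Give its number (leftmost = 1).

7

The final syllable (9, mof) is extrametrical; the stress domain is syllables 1–8.
Weights: 1 ke L, 2 pru L, 3 po:n H, 4 li L, 5 pa L, 6 na L, 7 na: H, 8 dru L.
Heavy syllables in the domain: 3, 7. The rightmost is syllable 7 (na:).
Primary stress: syllable 7 → ke.pru.po:n.li.pa.na.ˈna:.dru.mof.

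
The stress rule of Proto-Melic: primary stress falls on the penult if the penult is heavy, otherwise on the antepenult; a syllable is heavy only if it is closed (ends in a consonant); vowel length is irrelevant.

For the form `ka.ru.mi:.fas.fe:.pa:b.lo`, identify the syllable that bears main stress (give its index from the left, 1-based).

Weights: 5 fe: L, 6 pa:b H, 7 lo L.
The penult (syllable 6, pa:b) is heavy, so it takes stress.
Primary stress: syllable 6 → ka.ru.mi:.fas.fe:.ˈpa:b.lo.

6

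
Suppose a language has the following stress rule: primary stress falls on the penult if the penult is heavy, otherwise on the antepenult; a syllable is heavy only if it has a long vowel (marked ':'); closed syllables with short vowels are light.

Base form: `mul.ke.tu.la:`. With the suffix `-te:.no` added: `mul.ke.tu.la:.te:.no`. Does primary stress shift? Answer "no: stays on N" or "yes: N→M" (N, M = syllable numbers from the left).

Base `mul.ke.tu.la:` (4 syllables):
  Weights: 2 ke L, 3 tu L, 4 la: H.
  The penult (syllable 3, tu) is light, so stress falls on the antepenult (syllable 2, ke).
  → primary stress on syllable 2.
Suffixed `mul.ke.tu.la:.te:.no` (6 syllables):
  Weights: 4 la: H, 5 te: H, 6 no L.
  The penult (syllable 5, te:) is heavy, so it takes stress.
  → primary stress on syllable 5.

yes: 2→5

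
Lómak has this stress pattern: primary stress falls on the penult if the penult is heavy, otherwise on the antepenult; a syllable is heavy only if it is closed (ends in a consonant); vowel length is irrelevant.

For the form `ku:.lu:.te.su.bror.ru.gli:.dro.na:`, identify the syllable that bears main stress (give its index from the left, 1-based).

Weights: 7 gli: L, 8 dro L, 9 na: L.
The penult (syllable 8, dro) is light, so stress falls on the antepenult (syllable 7, gli:).
Primary stress: syllable 7 → ku:.lu:.te.su.bror.ru.ˈgli:.dro.na:.

7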